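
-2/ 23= -0.09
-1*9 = -9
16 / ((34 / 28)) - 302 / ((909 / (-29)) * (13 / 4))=3242552 / 200889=16.14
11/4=2.75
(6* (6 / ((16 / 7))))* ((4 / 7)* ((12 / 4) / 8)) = 27 / 8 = 3.38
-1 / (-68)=1 / 68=0.01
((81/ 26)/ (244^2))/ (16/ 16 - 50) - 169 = -12818458097/ 75848864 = -169.00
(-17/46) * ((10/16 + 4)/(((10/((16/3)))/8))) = -2516/345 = -7.29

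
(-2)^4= 16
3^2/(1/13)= 117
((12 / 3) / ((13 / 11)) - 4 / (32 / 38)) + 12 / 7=127 / 364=0.35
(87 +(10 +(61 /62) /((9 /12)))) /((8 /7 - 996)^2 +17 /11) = 4928077 /49612811277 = 0.00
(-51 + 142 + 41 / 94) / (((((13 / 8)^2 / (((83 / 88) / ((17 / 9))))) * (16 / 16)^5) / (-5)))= -128409300 / 1485341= -86.45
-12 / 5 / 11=-12 / 55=-0.22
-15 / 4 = -3.75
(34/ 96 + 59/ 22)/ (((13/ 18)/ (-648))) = -389529/ 143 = -2723.98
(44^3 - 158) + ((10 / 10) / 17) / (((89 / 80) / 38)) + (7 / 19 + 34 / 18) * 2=21999869674 / 258723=85032.52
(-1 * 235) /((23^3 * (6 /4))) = -470 /36501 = -0.01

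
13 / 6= 2.17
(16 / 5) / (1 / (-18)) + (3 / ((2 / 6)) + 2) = -233 / 5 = -46.60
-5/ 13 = -0.38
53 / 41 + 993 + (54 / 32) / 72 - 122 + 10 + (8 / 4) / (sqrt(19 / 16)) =8 * sqrt(19) / 19 + 4630395 / 5248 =884.15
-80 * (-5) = 400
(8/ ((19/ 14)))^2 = 12544/ 361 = 34.75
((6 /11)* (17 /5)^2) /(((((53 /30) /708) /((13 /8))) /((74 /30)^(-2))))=538641090 /798127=674.88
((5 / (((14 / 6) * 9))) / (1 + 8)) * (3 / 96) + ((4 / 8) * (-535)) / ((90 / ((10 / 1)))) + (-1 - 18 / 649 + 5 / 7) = -117891331 / 3925152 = -30.03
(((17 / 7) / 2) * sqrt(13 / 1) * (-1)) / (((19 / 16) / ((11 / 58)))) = -748 * sqrt(13) / 3857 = -0.70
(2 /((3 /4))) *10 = 80 /3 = 26.67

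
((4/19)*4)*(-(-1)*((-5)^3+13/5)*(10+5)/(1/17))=-499392/19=-26283.79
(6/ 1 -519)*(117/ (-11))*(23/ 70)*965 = 266433219/ 154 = 1730085.84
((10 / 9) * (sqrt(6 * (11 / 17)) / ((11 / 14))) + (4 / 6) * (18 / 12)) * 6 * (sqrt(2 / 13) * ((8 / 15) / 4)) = 4 * sqrt(26) / 65 + 224 * sqrt(7293) / 21879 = 1.19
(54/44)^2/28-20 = -270311/13552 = -19.95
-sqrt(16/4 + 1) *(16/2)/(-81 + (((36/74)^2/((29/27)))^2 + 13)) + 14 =3152338802 *sqrt(5)/26775747941 + 14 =14.26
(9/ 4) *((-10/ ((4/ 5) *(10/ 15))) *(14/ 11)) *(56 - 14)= -99225/ 44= -2255.11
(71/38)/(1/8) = 284/19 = 14.95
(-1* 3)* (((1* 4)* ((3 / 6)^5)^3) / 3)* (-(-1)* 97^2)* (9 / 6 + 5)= -122317 / 16384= -7.47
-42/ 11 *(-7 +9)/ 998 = -42/ 5489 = -0.01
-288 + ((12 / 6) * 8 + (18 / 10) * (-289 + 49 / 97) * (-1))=119936 / 485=247.29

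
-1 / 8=-0.12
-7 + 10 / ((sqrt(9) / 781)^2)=6099547 / 9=677727.44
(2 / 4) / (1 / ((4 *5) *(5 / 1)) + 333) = 50 / 33301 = 0.00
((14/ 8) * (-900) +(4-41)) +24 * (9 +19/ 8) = -1339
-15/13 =-1.15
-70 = -70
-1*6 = -6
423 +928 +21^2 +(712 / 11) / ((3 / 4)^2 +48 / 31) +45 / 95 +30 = 405509047 / 218823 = 1853.14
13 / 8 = 1.62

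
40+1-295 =-254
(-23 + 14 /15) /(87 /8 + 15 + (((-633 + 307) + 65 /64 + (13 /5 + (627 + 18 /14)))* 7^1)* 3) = -21184 /6191811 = -0.00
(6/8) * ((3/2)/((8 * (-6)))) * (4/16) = -3/512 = -0.01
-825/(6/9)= -2475/2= -1237.50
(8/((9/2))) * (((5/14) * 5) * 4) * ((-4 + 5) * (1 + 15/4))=3800/63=60.32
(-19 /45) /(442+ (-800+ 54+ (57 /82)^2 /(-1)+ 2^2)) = 127756 /90920205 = 0.00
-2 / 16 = -1 / 8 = -0.12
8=8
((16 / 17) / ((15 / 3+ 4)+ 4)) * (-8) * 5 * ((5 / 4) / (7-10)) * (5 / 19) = 4000 / 12597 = 0.32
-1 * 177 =-177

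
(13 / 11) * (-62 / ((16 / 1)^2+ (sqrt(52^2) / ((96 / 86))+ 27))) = -9672 / 43505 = -0.22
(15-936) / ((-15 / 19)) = 5833 / 5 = 1166.60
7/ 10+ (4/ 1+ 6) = 107/ 10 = 10.70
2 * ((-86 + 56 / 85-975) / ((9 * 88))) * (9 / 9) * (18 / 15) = -30043 / 9350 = -3.21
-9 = -9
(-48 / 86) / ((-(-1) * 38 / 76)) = -48 / 43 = -1.12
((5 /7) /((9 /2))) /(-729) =-10 /45927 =-0.00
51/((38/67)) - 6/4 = 1680/19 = 88.42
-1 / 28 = -0.04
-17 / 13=-1.31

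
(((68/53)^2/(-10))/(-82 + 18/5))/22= 289/3028102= 0.00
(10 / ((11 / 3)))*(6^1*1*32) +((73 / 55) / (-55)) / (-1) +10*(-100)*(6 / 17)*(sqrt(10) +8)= -118270759 / 51425- 6000*sqrt(10) / 17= -3415.97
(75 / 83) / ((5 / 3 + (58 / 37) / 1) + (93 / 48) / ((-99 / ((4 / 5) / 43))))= 236263500 / 845543659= 0.28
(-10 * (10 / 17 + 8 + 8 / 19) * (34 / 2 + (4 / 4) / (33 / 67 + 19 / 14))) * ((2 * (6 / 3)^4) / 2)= -2833920960 / 112081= -25284.58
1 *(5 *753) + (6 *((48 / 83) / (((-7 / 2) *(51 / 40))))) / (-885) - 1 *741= 1762215344 / 582743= 3024.00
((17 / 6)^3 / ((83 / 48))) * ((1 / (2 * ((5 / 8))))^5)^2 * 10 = 20606615552 / 1458984375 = 14.12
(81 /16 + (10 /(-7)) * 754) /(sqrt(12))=-120073 * sqrt(3) /672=-309.48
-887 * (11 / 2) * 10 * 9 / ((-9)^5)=48785 / 6561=7.44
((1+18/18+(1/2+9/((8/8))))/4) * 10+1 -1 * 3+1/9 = 967/36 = 26.86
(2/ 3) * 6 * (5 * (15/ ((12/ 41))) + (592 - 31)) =3269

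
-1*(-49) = 49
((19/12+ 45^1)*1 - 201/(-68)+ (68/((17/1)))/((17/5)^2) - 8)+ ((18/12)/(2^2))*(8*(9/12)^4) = 9507193/221952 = 42.83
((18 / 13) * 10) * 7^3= 61740 / 13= 4749.23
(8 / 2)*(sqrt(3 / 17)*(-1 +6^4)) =5180*sqrt(51) / 17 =2176.04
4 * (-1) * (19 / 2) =-38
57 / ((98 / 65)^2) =240825 / 9604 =25.08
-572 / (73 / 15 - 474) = 1.22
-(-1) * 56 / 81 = 56 / 81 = 0.69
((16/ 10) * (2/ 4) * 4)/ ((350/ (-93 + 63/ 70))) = -3684/ 4375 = -0.84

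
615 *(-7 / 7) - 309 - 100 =-1024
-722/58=-361/29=-12.45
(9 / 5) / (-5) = -9 / 25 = -0.36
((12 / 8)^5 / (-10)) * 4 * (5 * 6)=-729 / 8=-91.12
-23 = -23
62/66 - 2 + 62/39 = 227/429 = 0.53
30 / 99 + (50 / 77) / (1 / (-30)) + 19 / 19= -4199 / 231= -18.18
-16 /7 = -2.29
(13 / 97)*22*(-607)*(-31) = 5381662 / 97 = 55481.05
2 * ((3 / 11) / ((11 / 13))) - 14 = -1616 / 121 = -13.36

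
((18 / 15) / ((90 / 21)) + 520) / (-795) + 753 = 14952868 / 19875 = 752.35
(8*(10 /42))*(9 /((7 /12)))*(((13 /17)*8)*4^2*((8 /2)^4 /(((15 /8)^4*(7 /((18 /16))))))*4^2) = 111669149696 /728875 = 153207.55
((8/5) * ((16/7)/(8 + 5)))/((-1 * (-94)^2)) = -32/1005095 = -0.00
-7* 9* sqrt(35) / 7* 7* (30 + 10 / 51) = -32340* sqrt(35) / 17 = -11254.47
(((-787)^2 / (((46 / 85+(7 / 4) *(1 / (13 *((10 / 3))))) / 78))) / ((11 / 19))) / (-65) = -124835060688 / 56551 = -2207477.51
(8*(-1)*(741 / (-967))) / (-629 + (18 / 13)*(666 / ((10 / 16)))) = 385320 / 53203373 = 0.01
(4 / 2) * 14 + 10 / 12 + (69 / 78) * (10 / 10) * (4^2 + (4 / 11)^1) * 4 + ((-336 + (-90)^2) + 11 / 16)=53892167 / 6864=7851.42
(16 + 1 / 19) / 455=61 / 1729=0.04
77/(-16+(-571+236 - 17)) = -77/368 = -0.21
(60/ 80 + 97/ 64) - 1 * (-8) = 657/ 64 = 10.27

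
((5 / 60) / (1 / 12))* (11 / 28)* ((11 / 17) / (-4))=-0.06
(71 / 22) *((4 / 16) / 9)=71 / 792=0.09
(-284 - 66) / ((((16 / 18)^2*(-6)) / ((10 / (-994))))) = -3375 / 4544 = -0.74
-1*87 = -87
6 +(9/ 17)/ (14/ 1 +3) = 1743/ 289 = 6.03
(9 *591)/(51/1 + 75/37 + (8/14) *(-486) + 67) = -1377621/40841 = -33.73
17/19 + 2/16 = 155/152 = 1.02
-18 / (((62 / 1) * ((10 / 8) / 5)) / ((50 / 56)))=-1.04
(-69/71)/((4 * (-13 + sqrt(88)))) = 23 * sqrt(22)/3834 + 299/7668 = 0.07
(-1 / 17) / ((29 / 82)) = -82 / 493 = -0.17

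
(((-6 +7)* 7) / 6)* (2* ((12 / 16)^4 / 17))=189 / 4352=0.04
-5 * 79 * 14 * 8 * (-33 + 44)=-486640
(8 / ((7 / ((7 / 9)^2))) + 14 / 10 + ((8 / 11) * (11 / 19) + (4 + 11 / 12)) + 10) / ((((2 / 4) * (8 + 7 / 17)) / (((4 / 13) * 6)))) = 36479756 / 4768335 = 7.65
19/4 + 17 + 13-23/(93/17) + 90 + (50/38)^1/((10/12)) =122.12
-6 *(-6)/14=18/7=2.57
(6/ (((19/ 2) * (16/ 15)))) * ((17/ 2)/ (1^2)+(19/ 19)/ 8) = 3105/ 608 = 5.11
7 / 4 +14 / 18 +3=199 / 36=5.53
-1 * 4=-4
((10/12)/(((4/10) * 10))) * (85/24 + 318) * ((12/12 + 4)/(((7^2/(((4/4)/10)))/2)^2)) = 7717/1382976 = 0.01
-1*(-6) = 6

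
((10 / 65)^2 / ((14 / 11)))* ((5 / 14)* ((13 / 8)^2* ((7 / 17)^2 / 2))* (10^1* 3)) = 825 / 18496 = 0.04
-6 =-6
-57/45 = -19/15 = -1.27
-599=-599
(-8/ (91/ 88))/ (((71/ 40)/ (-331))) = 9320960/ 6461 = 1442.65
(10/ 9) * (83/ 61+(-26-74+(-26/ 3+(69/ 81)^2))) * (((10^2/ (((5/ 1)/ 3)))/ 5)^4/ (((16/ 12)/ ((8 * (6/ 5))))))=-9706541056/ 549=-17680402.65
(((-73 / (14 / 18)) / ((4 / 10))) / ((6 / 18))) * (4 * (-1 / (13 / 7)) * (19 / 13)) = 374490 / 169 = 2215.92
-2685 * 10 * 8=-214800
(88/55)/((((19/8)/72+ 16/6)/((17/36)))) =2176/7775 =0.28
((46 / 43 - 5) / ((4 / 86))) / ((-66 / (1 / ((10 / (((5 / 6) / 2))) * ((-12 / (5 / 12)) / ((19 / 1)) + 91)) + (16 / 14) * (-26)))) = -7171739263 / 188518176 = -38.04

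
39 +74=113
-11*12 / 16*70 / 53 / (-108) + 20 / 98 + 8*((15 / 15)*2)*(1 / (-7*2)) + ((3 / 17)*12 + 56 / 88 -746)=-744.08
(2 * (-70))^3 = -2744000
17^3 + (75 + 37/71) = 354185/71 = 4988.52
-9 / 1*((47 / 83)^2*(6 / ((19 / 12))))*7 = -10020024 / 130891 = -76.55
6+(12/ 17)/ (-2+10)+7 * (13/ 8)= 17.46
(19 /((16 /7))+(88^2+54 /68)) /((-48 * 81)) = -2108845 /1057536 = -1.99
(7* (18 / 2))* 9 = 567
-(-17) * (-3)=-51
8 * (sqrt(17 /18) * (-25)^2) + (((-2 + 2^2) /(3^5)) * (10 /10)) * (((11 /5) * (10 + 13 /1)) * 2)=1012 /1215 + 2500 * sqrt(34) /3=4859.96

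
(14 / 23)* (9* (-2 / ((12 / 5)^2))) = -175 / 92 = -1.90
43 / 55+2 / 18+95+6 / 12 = 95429 / 990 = 96.39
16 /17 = 0.94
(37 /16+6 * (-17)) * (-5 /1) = 7975 /16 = 498.44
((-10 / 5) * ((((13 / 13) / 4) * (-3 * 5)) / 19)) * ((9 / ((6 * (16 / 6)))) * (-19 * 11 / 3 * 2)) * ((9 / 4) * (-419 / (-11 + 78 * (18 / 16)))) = 1866645 / 4912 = 380.02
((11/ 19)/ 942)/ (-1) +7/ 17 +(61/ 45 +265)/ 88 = 345193693/ 100407780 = 3.44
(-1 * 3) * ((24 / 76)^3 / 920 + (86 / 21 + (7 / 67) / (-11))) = -49879237354 / 4069341815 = -12.26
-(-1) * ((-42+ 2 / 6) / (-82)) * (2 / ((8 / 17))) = 2125 / 984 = 2.16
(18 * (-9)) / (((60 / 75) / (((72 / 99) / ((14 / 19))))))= -15390 / 77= -199.87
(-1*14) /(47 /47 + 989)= -7 /495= -0.01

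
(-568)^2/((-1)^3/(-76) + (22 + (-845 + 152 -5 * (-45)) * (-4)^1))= 24519424/143945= 170.34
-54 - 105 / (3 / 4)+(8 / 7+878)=4796 / 7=685.14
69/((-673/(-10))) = 1.03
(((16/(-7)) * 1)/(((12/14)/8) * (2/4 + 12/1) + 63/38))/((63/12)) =-0.15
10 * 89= 890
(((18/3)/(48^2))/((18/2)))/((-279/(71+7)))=-0.00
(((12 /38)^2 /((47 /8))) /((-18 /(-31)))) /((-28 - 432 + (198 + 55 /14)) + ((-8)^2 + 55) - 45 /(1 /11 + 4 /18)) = -215264 /2082309009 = -0.00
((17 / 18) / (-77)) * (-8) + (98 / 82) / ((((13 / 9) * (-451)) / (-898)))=26435138 / 15144129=1.75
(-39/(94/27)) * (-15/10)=3159/188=16.80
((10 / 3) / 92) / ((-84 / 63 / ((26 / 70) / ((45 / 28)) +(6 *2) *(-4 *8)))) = 21587 / 2070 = 10.43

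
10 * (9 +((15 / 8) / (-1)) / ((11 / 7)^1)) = 3435 / 44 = 78.07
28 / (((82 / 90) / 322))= 405720 / 41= 9895.61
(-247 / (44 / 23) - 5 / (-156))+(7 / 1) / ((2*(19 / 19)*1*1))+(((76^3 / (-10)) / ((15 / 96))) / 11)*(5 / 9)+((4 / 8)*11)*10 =-183522401 / 12870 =-14259.70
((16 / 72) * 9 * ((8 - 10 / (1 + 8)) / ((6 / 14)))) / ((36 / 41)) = 8897 / 243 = 36.61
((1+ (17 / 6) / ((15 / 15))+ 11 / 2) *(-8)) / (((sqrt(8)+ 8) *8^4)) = -0.00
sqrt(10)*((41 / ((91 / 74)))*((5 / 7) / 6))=7585*sqrt(10) / 1911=12.55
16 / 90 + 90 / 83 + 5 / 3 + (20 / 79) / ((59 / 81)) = 57037379 / 17408835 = 3.28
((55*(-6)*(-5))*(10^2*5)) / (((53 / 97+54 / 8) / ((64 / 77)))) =1862400000 / 19817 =93979.92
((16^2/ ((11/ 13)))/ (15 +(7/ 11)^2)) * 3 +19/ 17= 237803/ 3961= 60.04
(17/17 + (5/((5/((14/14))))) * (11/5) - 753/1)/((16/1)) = -3749/80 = -46.86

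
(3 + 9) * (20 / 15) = 16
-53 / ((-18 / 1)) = 53 / 18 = 2.94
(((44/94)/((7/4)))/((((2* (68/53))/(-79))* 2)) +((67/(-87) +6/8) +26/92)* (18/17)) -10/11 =-194860136/41035841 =-4.75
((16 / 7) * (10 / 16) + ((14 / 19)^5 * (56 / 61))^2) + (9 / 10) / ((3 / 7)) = 5698480475543879207 / 1596958828169426470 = 3.57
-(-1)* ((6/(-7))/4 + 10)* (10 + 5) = 2055/14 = 146.79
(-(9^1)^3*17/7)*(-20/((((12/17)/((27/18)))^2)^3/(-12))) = -4487053389255/114688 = -39124000.67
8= 8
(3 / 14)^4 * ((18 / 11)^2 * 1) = 0.01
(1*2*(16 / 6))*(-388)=-6208 / 3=-2069.33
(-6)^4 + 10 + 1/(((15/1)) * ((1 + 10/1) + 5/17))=3761297/2880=1306.01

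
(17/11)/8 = 17/88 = 0.19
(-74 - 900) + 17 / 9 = -8749 / 9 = -972.11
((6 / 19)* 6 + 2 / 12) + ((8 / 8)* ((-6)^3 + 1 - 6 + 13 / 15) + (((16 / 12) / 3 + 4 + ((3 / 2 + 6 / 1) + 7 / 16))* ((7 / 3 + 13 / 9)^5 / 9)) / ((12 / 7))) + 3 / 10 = 217961480729 / 545258466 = 399.74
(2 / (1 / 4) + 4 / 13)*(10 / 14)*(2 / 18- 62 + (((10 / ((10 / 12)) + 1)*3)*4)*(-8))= -707340 / 91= -7772.97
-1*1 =-1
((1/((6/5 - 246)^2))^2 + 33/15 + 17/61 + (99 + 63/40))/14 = 70548705837620897/9584148766187520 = 7.36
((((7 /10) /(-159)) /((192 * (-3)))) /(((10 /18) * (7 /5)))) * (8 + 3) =11 /101760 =0.00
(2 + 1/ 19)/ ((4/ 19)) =39/ 4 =9.75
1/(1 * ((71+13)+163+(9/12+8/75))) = 300/74357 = 0.00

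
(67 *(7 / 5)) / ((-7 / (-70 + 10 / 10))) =4623 / 5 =924.60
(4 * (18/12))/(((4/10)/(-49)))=-735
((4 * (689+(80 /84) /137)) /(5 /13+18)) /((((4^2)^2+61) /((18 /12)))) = 51539098 /72656717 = 0.71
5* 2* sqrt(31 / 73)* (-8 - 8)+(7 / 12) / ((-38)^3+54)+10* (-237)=-2474.27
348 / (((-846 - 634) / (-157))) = 13659 / 370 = 36.92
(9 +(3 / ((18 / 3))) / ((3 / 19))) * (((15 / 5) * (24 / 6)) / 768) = 73 / 384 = 0.19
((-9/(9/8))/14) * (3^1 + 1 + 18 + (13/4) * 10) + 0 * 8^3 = -218/7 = -31.14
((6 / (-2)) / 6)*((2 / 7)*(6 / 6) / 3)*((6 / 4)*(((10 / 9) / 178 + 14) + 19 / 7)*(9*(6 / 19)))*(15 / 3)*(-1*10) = 14062800 / 82859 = 169.72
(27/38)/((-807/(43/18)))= -43/20444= -0.00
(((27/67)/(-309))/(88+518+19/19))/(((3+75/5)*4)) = -1/33511256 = -0.00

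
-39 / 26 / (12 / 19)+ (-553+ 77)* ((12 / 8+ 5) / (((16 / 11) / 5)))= -10638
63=63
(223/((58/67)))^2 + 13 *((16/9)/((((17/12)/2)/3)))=3800566873/57188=66457.42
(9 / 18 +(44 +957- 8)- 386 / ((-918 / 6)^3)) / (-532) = -7116594271 / 3810797928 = -1.87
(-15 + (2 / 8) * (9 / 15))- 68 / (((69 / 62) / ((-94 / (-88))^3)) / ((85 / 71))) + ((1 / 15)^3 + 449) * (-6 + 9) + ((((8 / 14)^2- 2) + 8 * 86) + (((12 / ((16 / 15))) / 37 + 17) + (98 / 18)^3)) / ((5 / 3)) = 1687233854459971759 / 957565119357000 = 1762.00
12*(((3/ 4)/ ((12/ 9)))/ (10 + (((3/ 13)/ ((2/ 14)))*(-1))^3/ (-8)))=118638/ 185021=0.64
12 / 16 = 3 / 4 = 0.75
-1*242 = -242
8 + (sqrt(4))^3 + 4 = 20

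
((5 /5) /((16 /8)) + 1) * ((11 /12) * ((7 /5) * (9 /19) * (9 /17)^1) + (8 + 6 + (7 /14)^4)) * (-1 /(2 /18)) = -10035657 /51680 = -194.19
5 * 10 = 50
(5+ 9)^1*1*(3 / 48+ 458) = 6412.88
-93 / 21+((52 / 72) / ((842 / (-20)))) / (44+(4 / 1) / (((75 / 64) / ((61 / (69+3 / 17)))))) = -520360143 / 117490996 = -4.43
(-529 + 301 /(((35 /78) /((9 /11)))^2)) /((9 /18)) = 19977994 /21175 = 943.47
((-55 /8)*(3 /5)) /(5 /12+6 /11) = -1089 /254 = -4.29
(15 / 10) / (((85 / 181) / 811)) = 2590.43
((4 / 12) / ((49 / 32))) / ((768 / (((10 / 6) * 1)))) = 5 / 10584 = 0.00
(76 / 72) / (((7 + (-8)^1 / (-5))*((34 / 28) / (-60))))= -13300 / 2193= -6.06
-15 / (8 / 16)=-30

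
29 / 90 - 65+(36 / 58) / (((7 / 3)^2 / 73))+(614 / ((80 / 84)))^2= 531487480291 / 1278900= 415581.73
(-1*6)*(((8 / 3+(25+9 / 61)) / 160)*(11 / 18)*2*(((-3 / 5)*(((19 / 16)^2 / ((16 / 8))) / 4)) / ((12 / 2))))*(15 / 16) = 2021239 / 95944704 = 0.02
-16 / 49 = -0.33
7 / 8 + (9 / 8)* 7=35 / 4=8.75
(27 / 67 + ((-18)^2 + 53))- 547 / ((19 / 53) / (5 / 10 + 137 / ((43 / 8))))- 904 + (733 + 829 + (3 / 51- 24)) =-71918916145 / 1861126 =-38642.69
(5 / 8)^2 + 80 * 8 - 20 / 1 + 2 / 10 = 198589 / 320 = 620.59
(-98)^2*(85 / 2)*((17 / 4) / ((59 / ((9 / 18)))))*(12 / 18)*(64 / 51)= 6530720 / 531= 12298.91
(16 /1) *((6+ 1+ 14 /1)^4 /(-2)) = -1555848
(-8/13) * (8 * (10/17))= -640/221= -2.90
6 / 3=2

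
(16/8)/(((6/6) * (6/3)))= 1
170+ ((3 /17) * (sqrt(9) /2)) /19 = 109829 /646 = 170.01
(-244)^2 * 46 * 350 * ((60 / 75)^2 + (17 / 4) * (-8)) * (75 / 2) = -1199120529600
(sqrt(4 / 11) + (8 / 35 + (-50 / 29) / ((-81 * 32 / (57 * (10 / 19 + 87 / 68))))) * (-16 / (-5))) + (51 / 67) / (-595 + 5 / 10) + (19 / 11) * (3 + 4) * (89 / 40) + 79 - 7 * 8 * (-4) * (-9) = -1075052745849847 / 563105881800 + 2 * sqrt(11) / 11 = -1908.55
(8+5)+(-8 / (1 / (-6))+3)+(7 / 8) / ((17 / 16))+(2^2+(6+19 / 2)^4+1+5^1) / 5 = 15790737 / 1360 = 11610.84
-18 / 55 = -0.33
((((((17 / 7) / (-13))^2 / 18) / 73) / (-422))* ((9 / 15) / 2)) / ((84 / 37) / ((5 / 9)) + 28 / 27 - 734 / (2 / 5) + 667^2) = -96237 / 2258266872082097968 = -0.00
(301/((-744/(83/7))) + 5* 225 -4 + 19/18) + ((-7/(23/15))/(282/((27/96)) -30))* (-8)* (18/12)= 83686014077/74899224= 1117.31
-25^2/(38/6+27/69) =-43125/464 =-92.94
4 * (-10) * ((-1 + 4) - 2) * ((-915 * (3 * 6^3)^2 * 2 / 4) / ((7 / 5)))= 38421216000 / 7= 5488745142.86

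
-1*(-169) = 169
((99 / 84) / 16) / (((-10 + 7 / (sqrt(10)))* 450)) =-11 / 639072 - 11* sqrt(10) / 9129600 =-0.00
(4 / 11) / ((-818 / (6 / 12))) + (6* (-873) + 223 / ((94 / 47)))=-46128249 / 8998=-5126.50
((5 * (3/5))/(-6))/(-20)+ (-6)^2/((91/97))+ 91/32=600489/14560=41.24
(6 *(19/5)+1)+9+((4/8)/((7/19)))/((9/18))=1243/35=35.51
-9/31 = -0.29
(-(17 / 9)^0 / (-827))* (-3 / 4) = -3 / 3308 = -0.00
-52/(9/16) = -832/9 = -92.44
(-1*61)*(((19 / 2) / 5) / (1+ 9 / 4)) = -2318 / 65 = -35.66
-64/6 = -32/3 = -10.67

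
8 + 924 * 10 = 9248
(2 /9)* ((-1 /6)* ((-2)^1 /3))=2 /81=0.02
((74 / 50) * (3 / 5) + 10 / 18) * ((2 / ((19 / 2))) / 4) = 1624 / 21375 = 0.08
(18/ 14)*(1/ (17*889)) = 9/ 105791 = 0.00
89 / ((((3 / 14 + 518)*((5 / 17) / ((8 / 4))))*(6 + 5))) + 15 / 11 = 586489 / 399025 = 1.47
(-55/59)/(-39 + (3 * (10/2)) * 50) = -55/41949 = -0.00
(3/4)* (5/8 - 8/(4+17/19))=-751/992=-0.76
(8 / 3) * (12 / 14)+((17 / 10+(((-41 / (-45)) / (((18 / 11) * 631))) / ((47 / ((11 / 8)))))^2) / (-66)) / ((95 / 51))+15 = 17.27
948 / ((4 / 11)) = 2607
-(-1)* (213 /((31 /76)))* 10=5221.94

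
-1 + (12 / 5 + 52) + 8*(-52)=-1813 / 5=-362.60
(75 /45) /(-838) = -5 /2514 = -0.00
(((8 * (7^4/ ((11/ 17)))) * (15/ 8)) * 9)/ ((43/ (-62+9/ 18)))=-677766285/ 946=-716454.85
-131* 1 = -131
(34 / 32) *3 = 51 / 16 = 3.19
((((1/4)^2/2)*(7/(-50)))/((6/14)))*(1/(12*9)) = -49/518400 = -0.00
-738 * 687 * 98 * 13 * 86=-55549605384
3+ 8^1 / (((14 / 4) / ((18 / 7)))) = 435 / 49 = 8.88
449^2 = 201601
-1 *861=-861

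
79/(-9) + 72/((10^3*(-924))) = -3041527/346500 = -8.78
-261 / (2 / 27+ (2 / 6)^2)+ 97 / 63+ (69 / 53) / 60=-94015463 / 66780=-1407.84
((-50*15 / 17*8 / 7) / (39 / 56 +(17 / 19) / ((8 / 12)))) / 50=-6080 / 12291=-0.49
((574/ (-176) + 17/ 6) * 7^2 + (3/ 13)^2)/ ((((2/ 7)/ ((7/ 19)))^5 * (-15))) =4.97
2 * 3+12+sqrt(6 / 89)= sqrt(534) / 89+18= 18.26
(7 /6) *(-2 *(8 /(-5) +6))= -154 /15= -10.27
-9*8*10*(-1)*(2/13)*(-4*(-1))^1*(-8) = -46080/13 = -3544.62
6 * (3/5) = 18/5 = 3.60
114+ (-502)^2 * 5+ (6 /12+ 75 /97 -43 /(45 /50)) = 2200112767 /1746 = 1260087.50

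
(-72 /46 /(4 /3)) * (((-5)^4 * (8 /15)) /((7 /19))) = -171000 /161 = -1062.11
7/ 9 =0.78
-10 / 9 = -1.11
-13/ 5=-2.60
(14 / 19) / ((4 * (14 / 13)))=13 / 76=0.17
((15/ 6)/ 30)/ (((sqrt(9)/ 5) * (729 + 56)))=1/ 5652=0.00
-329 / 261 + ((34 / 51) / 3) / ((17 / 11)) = -4955 / 4437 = -1.12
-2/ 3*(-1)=2/ 3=0.67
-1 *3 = -3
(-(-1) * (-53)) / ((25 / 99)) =-5247 / 25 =-209.88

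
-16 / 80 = -1 / 5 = -0.20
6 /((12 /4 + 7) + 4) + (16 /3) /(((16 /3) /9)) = 66 /7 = 9.43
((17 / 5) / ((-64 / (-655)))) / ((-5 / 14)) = -97.43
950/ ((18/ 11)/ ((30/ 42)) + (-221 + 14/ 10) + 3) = -52250/ 11787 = -4.43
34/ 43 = 0.79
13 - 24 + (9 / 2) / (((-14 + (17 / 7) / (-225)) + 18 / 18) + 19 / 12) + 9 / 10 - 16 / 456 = -432063061 / 41036010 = -10.53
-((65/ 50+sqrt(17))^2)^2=-4642361/ 10000 - 24297 * sqrt(17)/ 250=-864.95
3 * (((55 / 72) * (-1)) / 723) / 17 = -55 / 294984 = -0.00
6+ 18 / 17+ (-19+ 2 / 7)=-1387 / 119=-11.66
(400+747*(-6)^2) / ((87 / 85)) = 26664.60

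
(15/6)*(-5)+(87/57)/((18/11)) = -1978/171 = -11.57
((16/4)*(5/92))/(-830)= -1/3818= -0.00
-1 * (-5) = 5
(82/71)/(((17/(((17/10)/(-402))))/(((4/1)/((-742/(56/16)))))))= 41/7563630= 0.00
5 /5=1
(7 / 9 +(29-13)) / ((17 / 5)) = 755 / 153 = 4.93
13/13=1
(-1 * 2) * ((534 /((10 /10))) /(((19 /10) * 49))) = -10680 /931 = -11.47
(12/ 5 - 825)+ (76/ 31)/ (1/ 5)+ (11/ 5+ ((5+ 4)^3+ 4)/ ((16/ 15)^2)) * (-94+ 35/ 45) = -21810302281/ 357120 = -61072.76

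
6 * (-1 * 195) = -1170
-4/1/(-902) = 2/451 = 0.00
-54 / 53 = -1.02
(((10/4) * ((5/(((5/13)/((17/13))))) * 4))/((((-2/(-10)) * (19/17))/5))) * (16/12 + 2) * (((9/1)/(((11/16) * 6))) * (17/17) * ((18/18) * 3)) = 82966.51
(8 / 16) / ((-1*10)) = -1 / 20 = -0.05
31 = 31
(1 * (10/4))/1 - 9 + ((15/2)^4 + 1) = 50537/16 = 3158.56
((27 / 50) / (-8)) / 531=-3 / 23600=-0.00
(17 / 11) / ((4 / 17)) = 289 / 44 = 6.57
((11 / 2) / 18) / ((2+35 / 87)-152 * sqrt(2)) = -0.00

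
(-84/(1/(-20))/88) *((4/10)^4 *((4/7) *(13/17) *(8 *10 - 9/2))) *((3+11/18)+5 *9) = 439712/561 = 783.80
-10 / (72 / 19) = -95 / 36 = -2.64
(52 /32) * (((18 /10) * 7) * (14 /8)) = 5733 /160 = 35.83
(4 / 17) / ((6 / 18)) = 12 / 17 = 0.71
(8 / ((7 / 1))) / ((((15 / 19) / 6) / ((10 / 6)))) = 304 / 21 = 14.48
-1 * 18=-18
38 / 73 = 0.52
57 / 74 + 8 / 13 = 1333 / 962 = 1.39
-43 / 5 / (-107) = 43 / 535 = 0.08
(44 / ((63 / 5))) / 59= 220 / 3717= 0.06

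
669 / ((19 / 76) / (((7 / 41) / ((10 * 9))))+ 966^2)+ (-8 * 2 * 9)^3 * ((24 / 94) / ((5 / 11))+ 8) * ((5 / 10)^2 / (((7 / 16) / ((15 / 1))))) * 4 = -1255969384279331774 / 1432907847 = -876517905.12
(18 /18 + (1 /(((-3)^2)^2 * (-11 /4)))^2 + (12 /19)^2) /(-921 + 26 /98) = -19644868369 /12929841405756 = -0.00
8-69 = -61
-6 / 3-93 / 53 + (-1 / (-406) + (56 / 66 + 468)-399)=46934537 / 710094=66.10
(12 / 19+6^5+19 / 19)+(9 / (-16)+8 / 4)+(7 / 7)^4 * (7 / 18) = 21284597 / 2736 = 7779.46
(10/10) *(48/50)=24/25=0.96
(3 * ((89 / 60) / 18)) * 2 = 89 / 180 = 0.49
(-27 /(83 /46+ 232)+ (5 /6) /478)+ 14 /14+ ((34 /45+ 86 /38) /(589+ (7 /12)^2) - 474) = -10939367811257 /23122317900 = -473.11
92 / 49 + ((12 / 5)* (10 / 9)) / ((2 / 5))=1256 / 147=8.54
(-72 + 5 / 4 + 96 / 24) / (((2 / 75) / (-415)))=8310375 / 8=1038796.88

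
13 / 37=0.35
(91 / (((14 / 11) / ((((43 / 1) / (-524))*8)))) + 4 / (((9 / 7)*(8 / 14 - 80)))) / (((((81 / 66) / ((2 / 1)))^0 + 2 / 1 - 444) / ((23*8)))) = 1416582512 / 72271521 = 19.60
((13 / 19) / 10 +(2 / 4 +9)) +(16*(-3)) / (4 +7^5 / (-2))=9.57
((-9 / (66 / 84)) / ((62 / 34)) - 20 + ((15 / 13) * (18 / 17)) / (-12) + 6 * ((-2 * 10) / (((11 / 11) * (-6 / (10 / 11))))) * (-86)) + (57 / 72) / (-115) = -1590.03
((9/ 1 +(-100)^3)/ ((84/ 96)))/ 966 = -3999964/ 3381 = -1183.07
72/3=24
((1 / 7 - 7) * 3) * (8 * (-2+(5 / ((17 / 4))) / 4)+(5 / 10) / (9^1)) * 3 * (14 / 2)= 99816 / 17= 5871.53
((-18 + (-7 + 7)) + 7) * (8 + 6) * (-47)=7238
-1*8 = -8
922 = 922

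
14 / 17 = 0.82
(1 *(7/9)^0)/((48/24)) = 1/2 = 0.50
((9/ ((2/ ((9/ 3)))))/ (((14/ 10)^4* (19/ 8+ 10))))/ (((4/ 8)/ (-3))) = -45000/ 26411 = -1.70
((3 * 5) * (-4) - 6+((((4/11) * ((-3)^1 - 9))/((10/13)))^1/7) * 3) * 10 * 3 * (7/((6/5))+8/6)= -14712.70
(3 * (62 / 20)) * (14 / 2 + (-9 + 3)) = 93 / 10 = 9.30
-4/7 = -0.57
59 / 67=0.88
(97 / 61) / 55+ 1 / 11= 402 / 3355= 0.12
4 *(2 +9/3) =20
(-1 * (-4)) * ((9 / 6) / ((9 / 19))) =38 / 3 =12.67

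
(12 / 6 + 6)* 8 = 64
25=25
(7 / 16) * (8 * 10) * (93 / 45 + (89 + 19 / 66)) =70343 / 22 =3197.41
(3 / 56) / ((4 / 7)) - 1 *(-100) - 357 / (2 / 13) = -71053 / 32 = -2220.41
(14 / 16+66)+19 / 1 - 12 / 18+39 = 124.21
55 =55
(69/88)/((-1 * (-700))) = 69/61600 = 0.00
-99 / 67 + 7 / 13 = -818 / 871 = -0.94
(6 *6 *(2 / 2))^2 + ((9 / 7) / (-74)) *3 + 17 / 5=3365311 / 2590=1299.35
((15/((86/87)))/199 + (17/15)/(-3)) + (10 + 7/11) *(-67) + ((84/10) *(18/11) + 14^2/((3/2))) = -4816226237/8471430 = -568.53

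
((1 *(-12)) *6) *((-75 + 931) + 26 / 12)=-61788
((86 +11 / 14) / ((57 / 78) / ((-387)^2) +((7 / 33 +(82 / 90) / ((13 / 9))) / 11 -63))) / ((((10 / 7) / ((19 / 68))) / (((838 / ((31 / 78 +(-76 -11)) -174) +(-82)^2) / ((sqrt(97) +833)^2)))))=-365335276056718837545 / 139765669032347266056704 +51590171925022185* sqrt(97) / 8221509943079250944512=-0.00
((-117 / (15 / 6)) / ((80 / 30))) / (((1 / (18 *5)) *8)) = -3159 / 16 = -197.44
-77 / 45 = -1.71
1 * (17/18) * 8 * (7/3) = 476/27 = 17.63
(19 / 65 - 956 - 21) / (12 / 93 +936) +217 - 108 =101819317 / 943150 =107.96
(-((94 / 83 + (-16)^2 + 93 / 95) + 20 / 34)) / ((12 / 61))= -2115321583 / 1608540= -1315.06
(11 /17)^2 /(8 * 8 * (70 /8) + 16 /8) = 121 /162418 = 0.00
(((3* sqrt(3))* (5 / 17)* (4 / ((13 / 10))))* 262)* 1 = 157200* sqrt(3) / 221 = 1232.03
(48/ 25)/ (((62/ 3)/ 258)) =18576/ 775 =23.97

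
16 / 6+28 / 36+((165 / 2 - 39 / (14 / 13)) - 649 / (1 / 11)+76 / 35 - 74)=-2255746 / 315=-7161.10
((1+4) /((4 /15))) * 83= 6225 /4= 1556.25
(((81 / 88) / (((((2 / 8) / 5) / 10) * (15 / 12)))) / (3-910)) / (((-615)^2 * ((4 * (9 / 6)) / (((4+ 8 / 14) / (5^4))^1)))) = -192 / 366872996875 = -0.00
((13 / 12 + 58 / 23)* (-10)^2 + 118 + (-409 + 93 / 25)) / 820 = 126317 / 1414500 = 0.09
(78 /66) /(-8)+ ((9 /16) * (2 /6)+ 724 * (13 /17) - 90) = 1387351 /2992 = 463.69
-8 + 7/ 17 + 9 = 24/ 17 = 1.41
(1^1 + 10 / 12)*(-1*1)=-11 / 6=-1.83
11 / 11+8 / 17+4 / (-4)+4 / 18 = 106 / 153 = 0.69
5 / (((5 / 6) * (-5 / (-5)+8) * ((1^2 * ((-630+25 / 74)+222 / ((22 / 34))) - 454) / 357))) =-193732 / 602825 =-0.32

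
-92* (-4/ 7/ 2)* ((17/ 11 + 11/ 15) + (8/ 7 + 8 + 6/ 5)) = 2682352/ 8085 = 331.77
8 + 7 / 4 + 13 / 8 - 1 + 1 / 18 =751 / 72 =10.43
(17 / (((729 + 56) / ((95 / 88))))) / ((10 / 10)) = 323 / 13816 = 0.02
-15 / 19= -0.79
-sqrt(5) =-2.24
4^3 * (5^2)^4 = 25000000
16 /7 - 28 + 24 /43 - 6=-9378 /301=-31.16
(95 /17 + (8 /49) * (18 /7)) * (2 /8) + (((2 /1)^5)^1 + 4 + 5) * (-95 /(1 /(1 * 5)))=-19473.50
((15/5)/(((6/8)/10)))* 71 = 2840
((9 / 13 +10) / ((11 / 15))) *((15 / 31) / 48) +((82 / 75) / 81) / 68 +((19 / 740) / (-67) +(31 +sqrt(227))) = sqrt(227) +565591420829681 / 18158896126800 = 46.21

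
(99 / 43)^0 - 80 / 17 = -63 / 17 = -3.71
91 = 91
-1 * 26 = -26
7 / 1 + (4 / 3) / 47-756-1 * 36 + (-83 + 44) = -116180 / 141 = -823.97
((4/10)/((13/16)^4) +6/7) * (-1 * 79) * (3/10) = -210258579/4998175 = -42.07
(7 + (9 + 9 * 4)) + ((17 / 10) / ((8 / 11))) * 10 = 603 / 8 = 75.38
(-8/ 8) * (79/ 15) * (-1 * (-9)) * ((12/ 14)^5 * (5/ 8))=-230364/ 16807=-13.71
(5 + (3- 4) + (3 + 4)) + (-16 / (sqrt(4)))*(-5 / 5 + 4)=-13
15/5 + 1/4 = 13/4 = 3.25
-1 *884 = -884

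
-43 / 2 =-21.50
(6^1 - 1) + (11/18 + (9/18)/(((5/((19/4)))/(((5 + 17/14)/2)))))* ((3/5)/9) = 777037/151200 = 5.14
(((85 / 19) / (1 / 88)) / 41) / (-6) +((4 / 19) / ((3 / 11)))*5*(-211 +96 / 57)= -11981200 / 14801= -809.49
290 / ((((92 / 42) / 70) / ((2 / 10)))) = 42630 / 23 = 1853.48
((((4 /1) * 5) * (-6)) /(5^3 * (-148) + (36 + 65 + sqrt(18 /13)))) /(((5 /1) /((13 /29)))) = 104 * sqrt(26) /14180360695 + 8291816 /14180360695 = 0.00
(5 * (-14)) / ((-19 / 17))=1190 / 19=62.63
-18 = -18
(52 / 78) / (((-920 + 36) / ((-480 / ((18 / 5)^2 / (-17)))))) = -500 / 1053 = -0.47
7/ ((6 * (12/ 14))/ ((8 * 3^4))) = 882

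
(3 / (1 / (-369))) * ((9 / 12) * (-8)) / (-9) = -738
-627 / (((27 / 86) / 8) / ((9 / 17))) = -143792 / 17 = -8458.35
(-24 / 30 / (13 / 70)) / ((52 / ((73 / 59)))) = -1022 / 9971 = -0.10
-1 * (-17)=17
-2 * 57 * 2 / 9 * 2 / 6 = -76 / 9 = -8.44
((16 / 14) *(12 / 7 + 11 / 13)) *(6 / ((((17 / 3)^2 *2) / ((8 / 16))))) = 0.14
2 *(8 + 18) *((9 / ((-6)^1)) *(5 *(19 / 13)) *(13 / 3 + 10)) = -8170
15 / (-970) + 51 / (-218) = -2637 / 10573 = -0.25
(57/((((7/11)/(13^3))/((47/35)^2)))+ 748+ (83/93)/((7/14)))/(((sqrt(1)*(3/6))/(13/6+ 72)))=25239626194217/478485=52749043.74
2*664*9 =11952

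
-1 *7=-7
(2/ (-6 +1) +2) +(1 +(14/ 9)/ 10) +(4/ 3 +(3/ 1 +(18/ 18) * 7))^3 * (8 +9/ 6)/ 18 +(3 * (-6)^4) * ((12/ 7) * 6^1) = 346679966/ 8505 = 40761.90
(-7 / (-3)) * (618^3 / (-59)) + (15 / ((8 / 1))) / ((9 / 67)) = -13217606027 / 1416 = -9334467.53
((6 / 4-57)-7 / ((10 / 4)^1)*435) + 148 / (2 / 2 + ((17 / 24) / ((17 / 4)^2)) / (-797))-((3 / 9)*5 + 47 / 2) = -140305652 / 121935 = -1150.66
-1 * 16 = -16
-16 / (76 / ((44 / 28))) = -44 / 133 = -0.33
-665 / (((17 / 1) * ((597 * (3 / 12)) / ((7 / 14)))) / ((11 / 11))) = -1330 / 10149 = -0.13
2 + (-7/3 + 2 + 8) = 29/3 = 9.67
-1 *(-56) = 56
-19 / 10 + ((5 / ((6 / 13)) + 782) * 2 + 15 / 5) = 47603 / 30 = 1586.77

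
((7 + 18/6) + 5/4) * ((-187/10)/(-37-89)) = 187/112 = 1.67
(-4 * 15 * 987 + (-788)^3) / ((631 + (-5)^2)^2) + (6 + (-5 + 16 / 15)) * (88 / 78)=-71422607629 / 62936640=-1134.83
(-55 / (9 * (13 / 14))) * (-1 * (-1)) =-770 / 117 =-6.58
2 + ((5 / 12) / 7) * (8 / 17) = 724 / 357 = 2.03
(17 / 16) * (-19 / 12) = -323 / 192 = -1.68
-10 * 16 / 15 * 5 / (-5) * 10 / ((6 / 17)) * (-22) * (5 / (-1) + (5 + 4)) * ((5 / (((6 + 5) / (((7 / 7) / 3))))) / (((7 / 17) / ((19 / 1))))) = -35142400 / 189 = -185938.62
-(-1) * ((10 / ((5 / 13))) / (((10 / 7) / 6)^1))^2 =298116 / 25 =11924.64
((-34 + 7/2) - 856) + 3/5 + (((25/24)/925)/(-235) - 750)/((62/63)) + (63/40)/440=-1563613310913/948798400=-1647.99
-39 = -39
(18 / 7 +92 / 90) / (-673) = -1132 / 211995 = -0.01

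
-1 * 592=-592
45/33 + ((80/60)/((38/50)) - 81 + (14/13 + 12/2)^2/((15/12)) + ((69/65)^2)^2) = -409034019133/11192341875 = -36.55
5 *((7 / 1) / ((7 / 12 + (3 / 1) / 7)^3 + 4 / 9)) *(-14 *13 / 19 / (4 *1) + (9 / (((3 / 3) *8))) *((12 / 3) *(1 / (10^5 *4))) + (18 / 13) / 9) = -28705251489579 / 541886507500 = -52.97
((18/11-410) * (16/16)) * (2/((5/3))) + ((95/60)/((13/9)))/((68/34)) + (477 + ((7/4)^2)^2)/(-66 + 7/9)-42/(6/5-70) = -2293123972641/4620112640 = -496.34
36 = 36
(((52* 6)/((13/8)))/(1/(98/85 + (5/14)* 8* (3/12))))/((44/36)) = 174528/595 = 293.32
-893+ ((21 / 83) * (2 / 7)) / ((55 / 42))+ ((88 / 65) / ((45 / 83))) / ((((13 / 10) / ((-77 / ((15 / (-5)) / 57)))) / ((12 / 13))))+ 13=10314605668 / 6017583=1714.08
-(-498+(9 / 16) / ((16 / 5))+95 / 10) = 488.32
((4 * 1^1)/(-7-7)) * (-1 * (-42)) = -12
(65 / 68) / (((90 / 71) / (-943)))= -711.10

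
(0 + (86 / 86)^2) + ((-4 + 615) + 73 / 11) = 6805 / 11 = 618.64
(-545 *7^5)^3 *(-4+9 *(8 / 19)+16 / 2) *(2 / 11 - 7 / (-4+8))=1962053845985863994361375 / 209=9387817444908440164408.49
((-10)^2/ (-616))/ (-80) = 0.00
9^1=9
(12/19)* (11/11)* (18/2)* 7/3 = 252/19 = 13.26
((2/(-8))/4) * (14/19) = -7/152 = -0.05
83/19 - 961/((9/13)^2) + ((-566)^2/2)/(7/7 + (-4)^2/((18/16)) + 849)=-10865104933/5985171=-1815.34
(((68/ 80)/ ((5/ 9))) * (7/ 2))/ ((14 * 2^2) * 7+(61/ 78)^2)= 0.01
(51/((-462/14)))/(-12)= 17/132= 0.13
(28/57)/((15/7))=196/855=0.23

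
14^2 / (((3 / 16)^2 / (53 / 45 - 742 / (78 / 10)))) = -2757723136 / 5265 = -523784.07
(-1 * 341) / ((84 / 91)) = -4433 / 12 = -369.42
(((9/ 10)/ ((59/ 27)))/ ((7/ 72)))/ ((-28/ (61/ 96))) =-44469/ 462560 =-0.10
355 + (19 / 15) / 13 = 69244 / 195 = 355.10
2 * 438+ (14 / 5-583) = 1479 / 5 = 295.80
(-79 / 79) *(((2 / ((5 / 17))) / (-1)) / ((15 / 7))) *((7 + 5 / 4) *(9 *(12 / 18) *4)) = 15708 / 25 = 628.32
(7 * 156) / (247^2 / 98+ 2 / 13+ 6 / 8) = 2782416 / 1588537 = 1.75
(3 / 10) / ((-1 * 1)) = -3 / 10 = -0.30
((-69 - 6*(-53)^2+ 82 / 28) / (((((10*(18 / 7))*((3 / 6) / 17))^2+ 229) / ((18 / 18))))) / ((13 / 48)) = -11501046312 / 42262597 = -272.13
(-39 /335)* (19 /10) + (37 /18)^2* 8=9112279 /271350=33.58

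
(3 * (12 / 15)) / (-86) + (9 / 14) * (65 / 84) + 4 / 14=63653 / 84280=0.76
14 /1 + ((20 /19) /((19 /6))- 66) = -18652 /361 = -51.67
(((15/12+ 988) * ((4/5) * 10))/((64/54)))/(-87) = -35613/464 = -76.75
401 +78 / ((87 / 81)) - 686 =-6159 / 29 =-212.38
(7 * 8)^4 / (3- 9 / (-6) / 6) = 39337984 / 13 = 3025998.77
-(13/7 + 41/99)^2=-2477476/480249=-5.16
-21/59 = -0.36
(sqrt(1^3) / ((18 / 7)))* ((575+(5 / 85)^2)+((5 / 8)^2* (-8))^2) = 75711223 / 332928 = 227.41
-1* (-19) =19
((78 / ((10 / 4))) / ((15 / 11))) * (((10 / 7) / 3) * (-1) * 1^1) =-1144 / 105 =-10.90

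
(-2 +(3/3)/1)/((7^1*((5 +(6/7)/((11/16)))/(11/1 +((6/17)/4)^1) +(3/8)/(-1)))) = -2552/3365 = -0.76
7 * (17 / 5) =119 / 5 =23.80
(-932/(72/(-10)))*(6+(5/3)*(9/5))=1165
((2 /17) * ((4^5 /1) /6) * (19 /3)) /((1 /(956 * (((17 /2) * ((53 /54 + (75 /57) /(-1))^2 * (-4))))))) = -57585891328 /124659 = -461947.32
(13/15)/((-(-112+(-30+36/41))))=533/86790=0.01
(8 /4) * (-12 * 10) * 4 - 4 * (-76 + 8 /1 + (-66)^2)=-18112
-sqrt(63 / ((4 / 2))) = -3 * sqrt(14) / 2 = -5.61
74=74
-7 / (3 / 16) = -112 / 3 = -37.33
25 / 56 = 0.45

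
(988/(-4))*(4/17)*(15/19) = -780/17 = -45.88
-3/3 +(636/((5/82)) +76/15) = 156517/15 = 10434.47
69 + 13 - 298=-216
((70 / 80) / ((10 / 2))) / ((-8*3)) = -7 / 960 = -0.01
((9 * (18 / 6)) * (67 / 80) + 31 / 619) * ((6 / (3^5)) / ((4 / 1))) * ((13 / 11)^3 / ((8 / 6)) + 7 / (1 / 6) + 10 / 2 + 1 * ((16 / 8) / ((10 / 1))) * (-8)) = 1393277983253 / 213552028800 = 6.52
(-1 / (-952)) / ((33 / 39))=13 / 10472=0.00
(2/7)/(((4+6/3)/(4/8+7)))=0.36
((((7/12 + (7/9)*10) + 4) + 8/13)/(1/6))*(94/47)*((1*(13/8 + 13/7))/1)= 30365/56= 542.23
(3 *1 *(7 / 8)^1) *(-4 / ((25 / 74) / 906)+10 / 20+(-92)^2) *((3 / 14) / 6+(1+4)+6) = -104868729 / 1600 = -65542.96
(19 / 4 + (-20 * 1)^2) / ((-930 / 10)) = -4.35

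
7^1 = 7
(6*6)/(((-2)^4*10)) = 9/40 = 0.22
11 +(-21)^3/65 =-8546/65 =-131.48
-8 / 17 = -0.47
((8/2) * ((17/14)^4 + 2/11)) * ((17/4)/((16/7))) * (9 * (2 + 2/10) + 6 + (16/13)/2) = 29059488407/62782720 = 462.86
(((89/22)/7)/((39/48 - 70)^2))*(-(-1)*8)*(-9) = -91136/10484397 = -0.01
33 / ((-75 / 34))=-14.96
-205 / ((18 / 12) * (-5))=82 / 3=27.33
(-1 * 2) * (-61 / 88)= 61 / 44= 1.39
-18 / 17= -1.06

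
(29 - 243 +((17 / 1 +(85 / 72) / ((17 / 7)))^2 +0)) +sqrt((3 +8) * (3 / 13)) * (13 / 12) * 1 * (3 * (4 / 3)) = sqrt(429) / 3 +475705 / 5184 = 98.67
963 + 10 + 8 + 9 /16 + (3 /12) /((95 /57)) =78537 /80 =981.71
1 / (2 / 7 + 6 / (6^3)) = 252 / 79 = 3.19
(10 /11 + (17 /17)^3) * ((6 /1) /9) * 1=14 /11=1.27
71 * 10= 710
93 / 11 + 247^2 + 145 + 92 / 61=41041019 / 671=61163.96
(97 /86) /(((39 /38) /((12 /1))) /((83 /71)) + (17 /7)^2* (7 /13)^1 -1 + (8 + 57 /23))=1280656468 /14450863757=0.09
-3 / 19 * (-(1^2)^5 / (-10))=-3 / 190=-0.02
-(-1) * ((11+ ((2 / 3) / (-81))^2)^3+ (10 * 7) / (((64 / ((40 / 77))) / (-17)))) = 11970527293904438483 / 9059209812164556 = 1321.37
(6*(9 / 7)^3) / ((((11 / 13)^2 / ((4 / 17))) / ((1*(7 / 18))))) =164268 / 100793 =1.63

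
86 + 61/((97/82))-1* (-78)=20910/97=215.57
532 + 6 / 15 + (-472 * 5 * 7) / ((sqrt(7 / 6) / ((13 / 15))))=2662 / 5 - 6136 * sqrt(42) / 3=-12722.87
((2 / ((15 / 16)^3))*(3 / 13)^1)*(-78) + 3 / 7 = -113563 / 2625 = -43.26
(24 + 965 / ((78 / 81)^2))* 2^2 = 719709 / 169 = 4258.63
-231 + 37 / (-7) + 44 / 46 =-37888 / 161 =-235.33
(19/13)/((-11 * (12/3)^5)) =-0.00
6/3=2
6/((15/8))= 16/5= 3.20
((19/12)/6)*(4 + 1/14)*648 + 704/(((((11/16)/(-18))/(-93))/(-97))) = -2327841261/14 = -166274375.79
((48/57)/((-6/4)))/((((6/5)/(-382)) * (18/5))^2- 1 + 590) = -0.00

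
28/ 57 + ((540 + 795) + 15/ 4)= 305347/ 228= 1339.24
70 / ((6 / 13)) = 455 / 3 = 151.67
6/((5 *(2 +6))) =3/20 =0.15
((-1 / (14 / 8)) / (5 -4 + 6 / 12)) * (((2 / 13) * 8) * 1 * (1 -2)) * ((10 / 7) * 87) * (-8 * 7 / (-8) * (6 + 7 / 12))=733120 / 273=2685.42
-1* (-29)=29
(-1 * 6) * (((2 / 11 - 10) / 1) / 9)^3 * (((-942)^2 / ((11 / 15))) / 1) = 9425780.29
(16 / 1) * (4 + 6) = 160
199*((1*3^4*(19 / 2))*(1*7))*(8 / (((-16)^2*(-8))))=-2143827 / 512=-4187.16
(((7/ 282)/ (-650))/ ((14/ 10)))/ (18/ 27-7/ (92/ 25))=23/ 1041755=0.00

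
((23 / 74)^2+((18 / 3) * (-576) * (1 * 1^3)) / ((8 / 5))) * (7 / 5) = -82793417 / 27380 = -3023.86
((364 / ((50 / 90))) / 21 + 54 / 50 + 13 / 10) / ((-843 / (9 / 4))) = -5037 / 56200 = -0.09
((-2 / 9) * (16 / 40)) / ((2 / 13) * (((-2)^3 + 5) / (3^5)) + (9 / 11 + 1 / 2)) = -10296 / 152465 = -0.07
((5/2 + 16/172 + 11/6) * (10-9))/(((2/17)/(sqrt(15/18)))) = 34.35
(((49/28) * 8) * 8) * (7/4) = 196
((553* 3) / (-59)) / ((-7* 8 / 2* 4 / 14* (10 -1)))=553 / 1416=0.39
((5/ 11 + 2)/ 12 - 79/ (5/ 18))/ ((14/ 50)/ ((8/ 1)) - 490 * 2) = 69470/ 239547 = 0.29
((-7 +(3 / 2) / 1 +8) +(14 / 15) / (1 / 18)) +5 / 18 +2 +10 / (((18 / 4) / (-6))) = 371 / 45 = 8.24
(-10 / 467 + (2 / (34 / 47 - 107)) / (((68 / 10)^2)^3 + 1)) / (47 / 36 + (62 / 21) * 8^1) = -432120902943520 / 502975171838656077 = -0.00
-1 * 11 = -11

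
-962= -962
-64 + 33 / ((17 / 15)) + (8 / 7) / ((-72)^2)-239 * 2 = -39549367 / 77112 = -512.88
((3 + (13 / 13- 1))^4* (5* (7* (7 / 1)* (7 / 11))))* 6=833490 / 11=75771.82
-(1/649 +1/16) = -665/10384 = -0.06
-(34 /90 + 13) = -602 /45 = -13.38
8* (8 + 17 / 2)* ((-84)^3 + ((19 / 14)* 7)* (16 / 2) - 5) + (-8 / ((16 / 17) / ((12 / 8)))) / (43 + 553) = -186494493555 / 2384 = -78227556.02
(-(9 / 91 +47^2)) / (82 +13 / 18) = -3618504 / 135499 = -26.71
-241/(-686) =241/686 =0.35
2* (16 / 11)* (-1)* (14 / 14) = -32 / 11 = -2.91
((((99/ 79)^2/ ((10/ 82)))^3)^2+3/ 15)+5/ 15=12631263092178855724338784248250123/ 2769914579609725939755046875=4560163.40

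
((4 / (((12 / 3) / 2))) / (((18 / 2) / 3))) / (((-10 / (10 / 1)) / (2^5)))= -21.33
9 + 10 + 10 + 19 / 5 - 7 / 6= 949 / 30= 31.63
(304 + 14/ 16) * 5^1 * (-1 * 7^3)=-4182885/ 8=-522860.62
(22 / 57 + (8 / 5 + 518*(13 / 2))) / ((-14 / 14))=-960161 / 285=-3368.99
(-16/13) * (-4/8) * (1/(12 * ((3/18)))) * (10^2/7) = 400/91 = 4.40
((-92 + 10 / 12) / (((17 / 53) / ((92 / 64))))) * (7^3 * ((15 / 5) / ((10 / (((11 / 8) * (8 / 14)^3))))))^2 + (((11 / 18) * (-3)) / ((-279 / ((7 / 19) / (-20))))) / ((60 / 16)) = -284759.83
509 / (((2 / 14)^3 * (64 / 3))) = 523761 / 64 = 8183.77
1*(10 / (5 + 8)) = 10 / 13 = 0.77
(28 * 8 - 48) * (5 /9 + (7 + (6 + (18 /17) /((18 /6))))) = 374528 /153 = 2447.90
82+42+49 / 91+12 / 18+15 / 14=68947 / 546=126.28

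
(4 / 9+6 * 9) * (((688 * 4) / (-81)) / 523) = -1348480 / 381267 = -3.54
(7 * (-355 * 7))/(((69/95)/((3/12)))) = -5987.41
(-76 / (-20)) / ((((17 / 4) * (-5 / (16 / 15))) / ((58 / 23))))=-70528 / 146625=-0.48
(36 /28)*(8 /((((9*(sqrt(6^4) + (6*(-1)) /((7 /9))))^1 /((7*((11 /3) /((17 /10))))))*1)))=0.61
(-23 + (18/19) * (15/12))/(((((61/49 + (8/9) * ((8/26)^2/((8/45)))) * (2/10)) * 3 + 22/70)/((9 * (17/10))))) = -1050337197/4233200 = -248.12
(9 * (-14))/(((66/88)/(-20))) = 3360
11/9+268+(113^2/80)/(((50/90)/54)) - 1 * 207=28037803/1800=15576.56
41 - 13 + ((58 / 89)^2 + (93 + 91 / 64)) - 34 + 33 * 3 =95227691 / 506944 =187.85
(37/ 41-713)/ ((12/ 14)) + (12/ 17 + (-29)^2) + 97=75224/ 697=107.93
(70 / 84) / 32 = 5 / 192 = 0.03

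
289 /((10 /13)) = 3757 /10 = 375.70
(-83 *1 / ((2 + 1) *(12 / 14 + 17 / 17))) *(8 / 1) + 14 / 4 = -9023 / 78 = -115.68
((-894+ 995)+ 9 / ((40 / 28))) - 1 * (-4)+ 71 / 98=27446 / 245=112.02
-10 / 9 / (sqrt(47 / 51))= -10 * sqrt(2397) / 423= -1.16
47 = 47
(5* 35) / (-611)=-0.29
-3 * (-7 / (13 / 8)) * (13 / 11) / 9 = 1.70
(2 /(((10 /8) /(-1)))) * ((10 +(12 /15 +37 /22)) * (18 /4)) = -24714 /275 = -89.87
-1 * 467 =-467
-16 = -16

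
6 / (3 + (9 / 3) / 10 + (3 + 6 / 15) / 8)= 240 / 149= 1.61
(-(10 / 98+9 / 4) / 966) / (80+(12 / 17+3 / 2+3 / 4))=-7837 / 267011094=-0.00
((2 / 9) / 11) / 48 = 1 / 2376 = 0.00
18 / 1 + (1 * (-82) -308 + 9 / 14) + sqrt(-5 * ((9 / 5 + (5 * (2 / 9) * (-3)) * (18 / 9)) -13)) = -5199 / 14 + 2 * sqrt(201) / 3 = -361.91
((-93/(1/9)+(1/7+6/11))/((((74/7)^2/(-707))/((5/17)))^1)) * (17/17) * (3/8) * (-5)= -351502725/120472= -2917.71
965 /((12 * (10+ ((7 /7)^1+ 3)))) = 965 /168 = 5.74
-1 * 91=-91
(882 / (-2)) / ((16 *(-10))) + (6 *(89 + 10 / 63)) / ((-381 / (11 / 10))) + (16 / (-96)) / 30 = 102943 / 85344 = 1.21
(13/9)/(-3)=-13/27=-0.48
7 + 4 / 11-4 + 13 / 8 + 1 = 527 / 88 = 5.99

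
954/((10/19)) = 9063/5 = 1812.60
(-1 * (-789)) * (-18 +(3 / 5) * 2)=-13255.20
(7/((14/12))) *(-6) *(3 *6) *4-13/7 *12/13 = -18156/7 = -2593.71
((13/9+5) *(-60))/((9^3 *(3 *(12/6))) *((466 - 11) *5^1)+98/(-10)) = -5800/149262603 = -0.00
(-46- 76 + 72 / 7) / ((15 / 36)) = -9384 / 35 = -268.11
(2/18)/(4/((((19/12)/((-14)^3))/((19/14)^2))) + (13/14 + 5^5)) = -0.00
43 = 43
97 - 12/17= 1637/17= 96.29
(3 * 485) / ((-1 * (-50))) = 291 / 10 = 29.10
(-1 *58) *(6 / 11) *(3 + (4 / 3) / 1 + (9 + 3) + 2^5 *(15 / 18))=-1360.36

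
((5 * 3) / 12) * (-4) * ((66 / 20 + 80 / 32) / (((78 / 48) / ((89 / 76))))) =-5162 / 247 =-20.90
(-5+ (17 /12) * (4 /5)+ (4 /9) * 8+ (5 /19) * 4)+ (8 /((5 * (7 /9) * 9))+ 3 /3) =11791 /5985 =1.97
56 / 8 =7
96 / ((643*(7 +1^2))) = 12 / 643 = 0.02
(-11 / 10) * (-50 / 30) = 11 / 6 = 1.83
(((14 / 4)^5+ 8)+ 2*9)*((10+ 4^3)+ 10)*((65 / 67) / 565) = 4815447 / 60568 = 79.50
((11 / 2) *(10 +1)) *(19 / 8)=2299 / 16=143.69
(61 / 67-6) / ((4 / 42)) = -7161 / 134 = -53.44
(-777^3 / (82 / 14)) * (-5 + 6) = -3283682031 / 41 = -80089805.63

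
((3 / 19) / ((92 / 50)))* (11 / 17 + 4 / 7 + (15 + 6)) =99150 / 52003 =1.91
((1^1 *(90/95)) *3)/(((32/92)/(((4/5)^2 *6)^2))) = 1430784/11875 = 120.49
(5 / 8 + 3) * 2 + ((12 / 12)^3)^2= 33 / 4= 8.25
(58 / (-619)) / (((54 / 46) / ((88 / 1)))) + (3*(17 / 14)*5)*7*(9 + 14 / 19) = 783974879 / 635094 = 1234.42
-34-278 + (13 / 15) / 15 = -70187 / 225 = -311.94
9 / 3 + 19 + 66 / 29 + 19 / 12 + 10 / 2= 10739 / 348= 30.86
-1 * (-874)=874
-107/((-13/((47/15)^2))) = 236363/2925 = 80.81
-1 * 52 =-52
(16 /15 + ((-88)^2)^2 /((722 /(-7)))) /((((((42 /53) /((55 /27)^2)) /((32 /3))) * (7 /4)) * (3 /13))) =-80413309.56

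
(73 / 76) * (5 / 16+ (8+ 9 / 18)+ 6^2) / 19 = 52341 / 23104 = 2.27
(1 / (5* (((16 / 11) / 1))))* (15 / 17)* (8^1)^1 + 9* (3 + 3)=54.97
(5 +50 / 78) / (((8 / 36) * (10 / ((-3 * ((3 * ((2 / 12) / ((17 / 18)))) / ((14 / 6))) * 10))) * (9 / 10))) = -19.20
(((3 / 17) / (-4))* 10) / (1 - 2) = 15 / 34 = 0.44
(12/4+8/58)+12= 439/29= 15.14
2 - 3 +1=0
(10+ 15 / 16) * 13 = 2275 / 16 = 142.19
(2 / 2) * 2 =2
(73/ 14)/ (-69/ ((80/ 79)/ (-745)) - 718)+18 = 100890170/ 5604977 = 18.00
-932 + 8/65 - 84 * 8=-104252/65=-1603.88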